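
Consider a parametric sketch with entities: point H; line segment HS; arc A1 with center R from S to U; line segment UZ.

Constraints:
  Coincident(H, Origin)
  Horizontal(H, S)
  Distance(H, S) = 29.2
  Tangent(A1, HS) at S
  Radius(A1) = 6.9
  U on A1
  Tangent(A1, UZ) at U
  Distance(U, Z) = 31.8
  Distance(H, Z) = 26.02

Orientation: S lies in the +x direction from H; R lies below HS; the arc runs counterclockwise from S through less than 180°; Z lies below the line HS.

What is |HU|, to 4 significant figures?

24.19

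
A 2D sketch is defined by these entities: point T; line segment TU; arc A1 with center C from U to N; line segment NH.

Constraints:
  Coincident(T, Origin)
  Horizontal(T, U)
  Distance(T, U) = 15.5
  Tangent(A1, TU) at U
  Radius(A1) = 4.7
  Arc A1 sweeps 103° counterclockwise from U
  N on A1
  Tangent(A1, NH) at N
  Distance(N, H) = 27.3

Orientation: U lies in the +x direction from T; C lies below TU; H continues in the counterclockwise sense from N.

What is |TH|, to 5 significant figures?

36.580

T is at the origin; T and U share the same y with |TU| = 15.5 and U on the +x side, so U = (15.500, 0.0000). A1 meets TU tangentially, so CU is at right angles to TU, so C = U + (0, -4.7) = (15.500, -4.7000). On A1, U sits at bearing 90° from C; a 103° counterclockwise sweep puts N at bearing 193°, so N = C + 4.7·(cos 193°, sin 193°) = (10.920, -5.7573). Since A1 is tangent to NH there, CN ⟂ NH, so NH runs along (−sin 193°, cos 193°); with |NH| = 27.3, H = (17.062, -32.358). Then |TH| = |H − T| = 36.580.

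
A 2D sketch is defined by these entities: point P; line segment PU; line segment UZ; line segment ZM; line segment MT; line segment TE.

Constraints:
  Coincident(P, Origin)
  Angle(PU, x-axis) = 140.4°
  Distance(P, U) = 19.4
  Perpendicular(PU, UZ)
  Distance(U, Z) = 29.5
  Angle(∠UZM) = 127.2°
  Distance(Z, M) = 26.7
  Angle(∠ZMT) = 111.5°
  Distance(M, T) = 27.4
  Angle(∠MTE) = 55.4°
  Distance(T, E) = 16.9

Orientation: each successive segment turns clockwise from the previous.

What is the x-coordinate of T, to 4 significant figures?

39.50

P is at the origin; PU runs at 140.4° with length 19.4, so U = (-14.95, 12.37). The perpendicularity gives UZ at right angles to PU, so UZ runs at 50.40°; with |UZ| = 29.5, Z = (3.856, 35.10). ∠UZM = 127.2° gives ZM at -2.400° from the x-axis; with |ZM| = 26.7, M = (30.53, 33.98). ∠ZMT = 111.5° gives MT at -70.90° from the x-axis; with |MT| = 27.4, T = (39.50, 8.086). So T.x = 39.50.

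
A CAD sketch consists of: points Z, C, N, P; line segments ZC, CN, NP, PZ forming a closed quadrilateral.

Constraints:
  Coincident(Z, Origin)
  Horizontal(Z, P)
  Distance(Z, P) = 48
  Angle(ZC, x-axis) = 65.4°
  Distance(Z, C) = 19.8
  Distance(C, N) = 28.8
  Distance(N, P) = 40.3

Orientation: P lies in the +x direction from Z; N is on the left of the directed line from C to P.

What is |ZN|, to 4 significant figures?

47.40

Checks: |CN| = 28.80 ✓; |NP| = 40.30 ✓.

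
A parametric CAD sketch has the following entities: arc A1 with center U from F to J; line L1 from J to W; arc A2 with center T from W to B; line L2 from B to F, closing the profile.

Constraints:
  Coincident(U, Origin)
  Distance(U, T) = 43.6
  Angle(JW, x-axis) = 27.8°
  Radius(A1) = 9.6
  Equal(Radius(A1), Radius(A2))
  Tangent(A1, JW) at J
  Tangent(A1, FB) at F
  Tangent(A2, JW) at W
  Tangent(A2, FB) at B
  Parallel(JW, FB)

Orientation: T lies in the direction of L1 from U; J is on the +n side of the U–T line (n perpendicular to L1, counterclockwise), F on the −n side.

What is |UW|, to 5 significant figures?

44.644

The slot axis is L1's direction at 27.8°, so u = (cos 27.8°, sin 27.8°) = (0.88458, 0.46639) and n = (−sin 27.8°, cos 27.8°) = (-0.46639, 0.88458). U is at the origin and T lies 43.6 along u from U, so T = 43.6·u = (38.568, 20.334). Tangency of A1 to both parallel lines with radius 9.6 puts J and F at U ± 9.6·n: J = (-4.4773, 8.4920), F = (4.4773, -8.4920). Equal radii place W and B the same way about T: W = T + 9.6·n = (34.090, 28.826), B = T − 9.6·n = (43.045, 11.842). Then |UW| = |W − U| = 44.644.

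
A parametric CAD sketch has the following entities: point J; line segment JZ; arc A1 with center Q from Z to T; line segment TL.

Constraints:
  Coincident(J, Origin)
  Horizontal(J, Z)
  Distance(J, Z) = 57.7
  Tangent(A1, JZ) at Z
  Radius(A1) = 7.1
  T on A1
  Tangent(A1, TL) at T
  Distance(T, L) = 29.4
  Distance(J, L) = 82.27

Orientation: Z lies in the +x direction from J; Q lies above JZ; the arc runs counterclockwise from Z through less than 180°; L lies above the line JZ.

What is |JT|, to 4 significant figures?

64.32

J is at the origin; J and Z share the same y with |JZ| = 57.7 and Z on the +x side, so Z = (57.70, 0.000). Since A1 is tangent to JZ there, QZ ⟂ JZ, so Q = Z + (0, 7.1) = (57.70, 7.100). Since QT ⟂ TL (tangency), |QL| = √(7.1² + 29.4²) = 30.25 regardless of where T sits on A1. So L lies on both circle(J, 82.27) and circle(Q, 30.25); the above-JZ intersection is L = (76.19, 31.03). T is the foot of the tangent from L: T = (64.18, 4.199).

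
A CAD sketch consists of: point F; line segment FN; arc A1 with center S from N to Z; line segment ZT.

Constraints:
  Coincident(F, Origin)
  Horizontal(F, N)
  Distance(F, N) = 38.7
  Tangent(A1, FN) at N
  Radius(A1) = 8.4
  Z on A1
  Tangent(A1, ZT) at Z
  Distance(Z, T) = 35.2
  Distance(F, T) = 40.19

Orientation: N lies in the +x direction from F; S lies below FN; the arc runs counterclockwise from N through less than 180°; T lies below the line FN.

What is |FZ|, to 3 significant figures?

31.5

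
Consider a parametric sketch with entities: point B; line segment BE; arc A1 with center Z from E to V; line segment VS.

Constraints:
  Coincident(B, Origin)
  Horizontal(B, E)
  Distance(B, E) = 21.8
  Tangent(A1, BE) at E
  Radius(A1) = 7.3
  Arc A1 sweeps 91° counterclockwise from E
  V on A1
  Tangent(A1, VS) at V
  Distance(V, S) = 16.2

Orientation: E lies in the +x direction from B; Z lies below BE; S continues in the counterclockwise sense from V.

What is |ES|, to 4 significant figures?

24.64

B is at the origin; BE is horizontal with |BE| = 21.8 and E on the +x side, so E = (21.80, 0.000). A1 meets BE tangentially, so ZE is at right angles to BE, so Z = E + (0, -7.3) = (21.80, -7.300). On A1, E sits at bearing 90° from Z; a 91° counterclockwise sweep puts V at bearing 181°, so V = Z + 7.3·(cos 181°, sin 181°) = (14.50, -7.427). The tangent condition forces ZV to be normal to VS, so VS runs along (−sin 181°, cos 181°); with |VS| = 16.2, S = (14.78, -23.62). Then |ES| = |S − E| = 24.64.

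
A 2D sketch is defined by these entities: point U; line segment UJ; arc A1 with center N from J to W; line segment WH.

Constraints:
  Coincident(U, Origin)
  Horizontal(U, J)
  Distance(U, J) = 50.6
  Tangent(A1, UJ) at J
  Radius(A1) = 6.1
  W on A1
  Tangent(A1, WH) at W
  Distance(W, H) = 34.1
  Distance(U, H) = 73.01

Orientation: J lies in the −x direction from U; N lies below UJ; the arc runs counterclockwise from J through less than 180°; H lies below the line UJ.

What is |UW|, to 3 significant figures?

56.9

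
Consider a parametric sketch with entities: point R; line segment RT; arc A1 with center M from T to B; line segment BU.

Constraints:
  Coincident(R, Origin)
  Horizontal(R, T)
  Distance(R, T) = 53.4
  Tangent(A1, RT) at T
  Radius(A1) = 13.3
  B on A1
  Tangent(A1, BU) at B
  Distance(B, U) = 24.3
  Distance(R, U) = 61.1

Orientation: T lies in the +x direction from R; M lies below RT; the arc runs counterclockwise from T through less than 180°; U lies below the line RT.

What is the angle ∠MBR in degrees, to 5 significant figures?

144.40°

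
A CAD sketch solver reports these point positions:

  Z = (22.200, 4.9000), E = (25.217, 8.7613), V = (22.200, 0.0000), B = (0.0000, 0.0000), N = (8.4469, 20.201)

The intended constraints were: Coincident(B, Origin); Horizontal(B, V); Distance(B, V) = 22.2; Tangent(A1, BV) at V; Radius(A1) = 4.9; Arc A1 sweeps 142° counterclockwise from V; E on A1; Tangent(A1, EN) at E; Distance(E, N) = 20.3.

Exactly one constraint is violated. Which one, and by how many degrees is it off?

Tangent(A1, EN) at E — off by 3.70°.

B = (0.00, 0.00) ✓; B.y = 0.00, V.y = 0.00 ✓; |BV| = 22.20 ✓; ∠(ZV, VB) = 90.00° ✓; |ZV| = 4.900 ✓; bearing(Z→E) − bearing(Z→V) = 142.0° ✓; |ZE| = 4.900 ✓; ∠(ZE, EN) = 86.30° ✗; |EN| = 20.30 ✓.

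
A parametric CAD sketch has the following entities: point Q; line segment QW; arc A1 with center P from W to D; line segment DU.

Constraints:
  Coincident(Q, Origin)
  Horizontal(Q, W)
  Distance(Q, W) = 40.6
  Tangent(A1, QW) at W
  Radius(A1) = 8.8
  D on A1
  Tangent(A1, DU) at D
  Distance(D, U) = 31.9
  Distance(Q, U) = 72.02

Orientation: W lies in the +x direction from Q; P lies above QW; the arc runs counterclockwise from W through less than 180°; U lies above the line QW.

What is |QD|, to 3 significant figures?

48.3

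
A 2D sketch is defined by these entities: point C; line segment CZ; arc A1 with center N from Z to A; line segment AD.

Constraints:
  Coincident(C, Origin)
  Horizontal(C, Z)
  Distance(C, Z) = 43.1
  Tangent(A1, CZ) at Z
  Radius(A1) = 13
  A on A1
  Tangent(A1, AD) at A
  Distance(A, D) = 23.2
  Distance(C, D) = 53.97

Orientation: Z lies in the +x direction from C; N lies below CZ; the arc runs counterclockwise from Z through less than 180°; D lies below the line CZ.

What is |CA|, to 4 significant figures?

34.93

C is at the origin; CZ is horizontal with |CZ| = 43.1 and Z on the +x side, so Z = (43.10, 0.000). A1 meets CZ tangentially, so NZ is at right angles to CZ, so N = Z + (0, -13) = (43.10, -13.00). Since NA ⟂ AD (tangency), |ND| = √(13.0² + 23.2²) = 26.59 regardless of where A sits on A1. So D lies on both circle(C, 53.97) and circle(N, 26.59); the below-CZ intersection is D = (37.34, -38.96). A is the foot of the tangent from D: A = (30.65, -16.75).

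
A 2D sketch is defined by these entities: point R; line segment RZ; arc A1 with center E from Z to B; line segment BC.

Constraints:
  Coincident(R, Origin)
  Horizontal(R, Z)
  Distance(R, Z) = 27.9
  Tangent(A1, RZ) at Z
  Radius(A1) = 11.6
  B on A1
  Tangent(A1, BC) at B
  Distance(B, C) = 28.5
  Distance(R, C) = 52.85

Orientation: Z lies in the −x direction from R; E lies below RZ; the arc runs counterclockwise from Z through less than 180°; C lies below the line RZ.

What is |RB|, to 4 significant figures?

41.73

R is at the origin; RZ is horizontal with |RZ| = 27.9 and Z on the −x side, so Z = (-27.90, 0.000). A1 meets RZ tangentially, so EZ is at right angles to RZ, so E = Z + (0, -11.6) = (-27.90, -11.60). Since EB ⟂ BC (tangency), |EC| = √(11.6² + 28.5²) = 30.77 regardless of where B sits on A1. So C lies on both circle(R, 52.85) and circle(E, 30.77); the below-RZ intersection is C = (-31.94, -42.10). B is the foot of the tangent from C: B = (-39.13, -14.52).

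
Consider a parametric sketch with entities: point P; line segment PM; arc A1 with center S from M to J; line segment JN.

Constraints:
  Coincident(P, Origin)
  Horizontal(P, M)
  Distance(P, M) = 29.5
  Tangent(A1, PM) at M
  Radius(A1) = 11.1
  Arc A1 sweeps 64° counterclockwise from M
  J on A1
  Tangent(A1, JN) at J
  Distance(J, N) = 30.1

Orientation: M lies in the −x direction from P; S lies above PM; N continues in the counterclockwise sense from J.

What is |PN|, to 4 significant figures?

33.88

P is at the origin; P and M share the same y with |PM| = 29.5 and M on the −x side, so M = (-29.50, 0.000). A1 meets PM tangentially, so SM is at right angles to PM, so S = M + (0, 11.1) = (-29.50, 11.10). On A1, M sits at bearing -90° from S; a 64° counterclockwise sweep puts J at bearing -26°, so J = S + 11.1·(cos -26°, sin -26°) = (-19.52, 6.234). Tangency of A1 to JN means the radius SJ is perpendicular to JN, so JN runs along (−sin -26°, cos -26°); with |JN| = 30.1, N = (-6.328, 33.29). Then |PN| = |N − P| = 33.88.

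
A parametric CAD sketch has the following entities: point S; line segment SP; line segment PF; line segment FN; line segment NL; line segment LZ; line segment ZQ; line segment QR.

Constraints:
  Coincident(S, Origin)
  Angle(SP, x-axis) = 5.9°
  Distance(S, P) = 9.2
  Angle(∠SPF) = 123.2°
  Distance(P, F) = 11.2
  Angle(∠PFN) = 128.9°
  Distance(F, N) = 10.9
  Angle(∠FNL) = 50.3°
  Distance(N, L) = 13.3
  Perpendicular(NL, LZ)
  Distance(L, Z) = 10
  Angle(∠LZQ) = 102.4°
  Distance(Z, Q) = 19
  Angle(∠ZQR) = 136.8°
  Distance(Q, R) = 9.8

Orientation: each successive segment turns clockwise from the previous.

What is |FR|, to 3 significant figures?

20.6

S is at the origin; SP runs at 5.9° with length 9.2, so P = (9.15, 0.946). ∠SPF = 123.2° gives PF at -50.9° from the x-axis; with |PF| = 11.2, F = (16.2, -7.75). ∠PFN = 128.9° gives FN at -102° from the x-axis; with |FN| = 10.9, N = (13.9, -18.4). ∠FNL = 50.3° gives NL at 128° from the x-axis; with |NL| = 13.3, L = (5.71, -7.97). NL is perpendicular to LZ, so LZ runs at 38.3°; with |LZ| = 10.0, Z = (13.6, -1.77). ∠LZQ = 102.4° gives ZQ at -39.3° from the x-axis; with |ZQ| = 19.0, Q = (28.3, -13.8). ∠ZQR = 136.8° gives QR at -82.5° from the x-axis; with |QR| = 9.8, R = (29.5, -23.5). Then |FR| = |R − F| = 20.6.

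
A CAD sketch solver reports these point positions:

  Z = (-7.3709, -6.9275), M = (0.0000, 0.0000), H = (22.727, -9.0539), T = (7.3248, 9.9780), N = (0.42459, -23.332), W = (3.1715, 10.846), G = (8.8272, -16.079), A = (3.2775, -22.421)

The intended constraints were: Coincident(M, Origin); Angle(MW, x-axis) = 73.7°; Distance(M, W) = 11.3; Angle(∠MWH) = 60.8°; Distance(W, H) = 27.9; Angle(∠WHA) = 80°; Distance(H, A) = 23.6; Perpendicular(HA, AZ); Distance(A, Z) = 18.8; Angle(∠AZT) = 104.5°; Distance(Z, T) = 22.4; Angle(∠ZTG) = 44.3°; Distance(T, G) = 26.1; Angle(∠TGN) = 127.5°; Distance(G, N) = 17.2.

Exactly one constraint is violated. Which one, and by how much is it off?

Distance(G, N) = 17.2 — off by 6.10.

M = (0.00, 0.00) ✓; MW at 73.70° ✓; |MW| = 11.30 ✓; ∠MWH = 60.80° ✓; |WH| = 27.90 ✓; ∠WHA = 80.00° ✓; |HA| = 23.60 ✓; ∠(HA, AZ) = 90.00° ✓; |AZ| = 18.80 ✓; ∠AZT = 104.5° ✓; |ZT| = 22.40 ✓; ∠ZTG = 44.30° ✓; |TG| = 26.10 ✓; ∠TGN = 127.5° ✓; |GN| = 11.10 ✗.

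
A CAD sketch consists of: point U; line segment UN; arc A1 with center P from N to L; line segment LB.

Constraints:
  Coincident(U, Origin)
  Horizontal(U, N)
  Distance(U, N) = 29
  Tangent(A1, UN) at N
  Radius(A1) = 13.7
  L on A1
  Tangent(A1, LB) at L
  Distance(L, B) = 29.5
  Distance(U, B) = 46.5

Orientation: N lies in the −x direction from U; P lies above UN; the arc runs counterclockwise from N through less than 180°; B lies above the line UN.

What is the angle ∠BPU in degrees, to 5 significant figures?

92.077°

U is at the origin; U and N share the same y with |UN| = 29.0 and N on the −x side, so N = (-29.000, 0.0000). A1 meets UN tangentially, so PN is at right angles to UN, so P = N + (0, 13.7) = (-29.000, 13.700). Since PL ⟂ LB (tangency), |PB| = √(13.7² + 29.5²) = 32.526 regardless of where L sits on A1. So B lies on both circle(U, 46.5) and circle(P, 32.526); the above-UN intersection is B = (-16.182, 43.594). L is the foot of the tangent from B: L = (-15.306, 14.107).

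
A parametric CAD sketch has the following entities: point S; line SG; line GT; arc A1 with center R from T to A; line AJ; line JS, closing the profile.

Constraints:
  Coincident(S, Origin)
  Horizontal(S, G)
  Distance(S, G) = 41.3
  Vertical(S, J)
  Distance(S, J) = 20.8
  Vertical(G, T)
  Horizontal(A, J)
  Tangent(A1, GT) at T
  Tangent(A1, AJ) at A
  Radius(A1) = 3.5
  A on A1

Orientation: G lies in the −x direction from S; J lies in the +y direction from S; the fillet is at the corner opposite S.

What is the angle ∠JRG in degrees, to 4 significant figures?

106.7°

SJ is vertical with |SJ| = 20.8 and J on the +y side, so J = (0.000, 20.80). The virtual corner opposite S is at (-41.30, 20.80). The tangent condition forces RT to be normal to GT and A1 meets AJ tangentially, so RA is at right angles to AJ, with radius 3.5, so the center R sits 3.5 in from both sides at R = (-37.80, 17.30). Then cos ∠JRG = RJ·RG / (|RJ||RG|), giving 106.7°.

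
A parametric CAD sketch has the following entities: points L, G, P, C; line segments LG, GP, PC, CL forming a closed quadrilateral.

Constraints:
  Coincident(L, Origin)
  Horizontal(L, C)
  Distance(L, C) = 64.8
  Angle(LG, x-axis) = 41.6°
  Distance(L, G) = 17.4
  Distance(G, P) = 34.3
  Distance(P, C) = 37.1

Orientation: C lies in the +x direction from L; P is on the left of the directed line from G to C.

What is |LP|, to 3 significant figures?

51.5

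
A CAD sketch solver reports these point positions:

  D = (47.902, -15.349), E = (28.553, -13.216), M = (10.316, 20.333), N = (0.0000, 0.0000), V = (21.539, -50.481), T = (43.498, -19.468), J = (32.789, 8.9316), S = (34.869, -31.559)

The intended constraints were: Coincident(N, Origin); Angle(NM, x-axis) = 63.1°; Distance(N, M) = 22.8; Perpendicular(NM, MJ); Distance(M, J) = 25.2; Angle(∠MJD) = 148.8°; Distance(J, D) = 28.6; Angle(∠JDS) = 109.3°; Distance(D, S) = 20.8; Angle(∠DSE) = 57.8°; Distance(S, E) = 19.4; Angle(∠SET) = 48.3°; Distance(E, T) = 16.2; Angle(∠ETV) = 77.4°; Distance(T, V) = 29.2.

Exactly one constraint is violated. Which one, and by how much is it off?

Distance(T, V) = 29.2 — off by 8.80.

N = (0.00, 0.00) ✓; NM at 63.10° ✓; |NM| = 22.80 ✓; ∠(NM, MJ) = 90.00° ✓; |MJ| = 25.20 ✓; ∠MJD = 148.8° ✓; |JD| = 28.60 ✓; ∠JDS = 109.3° ✓; |DS| = 20.80 ✓; ∠DSE = 57.80° ✓; |SE| = 19.40 ✓; ∠SET = 48.30° ✓; |ET| = 16.20 ✓; ∠ETV = 77.40° ✓; |TV| = 38.00 ✗.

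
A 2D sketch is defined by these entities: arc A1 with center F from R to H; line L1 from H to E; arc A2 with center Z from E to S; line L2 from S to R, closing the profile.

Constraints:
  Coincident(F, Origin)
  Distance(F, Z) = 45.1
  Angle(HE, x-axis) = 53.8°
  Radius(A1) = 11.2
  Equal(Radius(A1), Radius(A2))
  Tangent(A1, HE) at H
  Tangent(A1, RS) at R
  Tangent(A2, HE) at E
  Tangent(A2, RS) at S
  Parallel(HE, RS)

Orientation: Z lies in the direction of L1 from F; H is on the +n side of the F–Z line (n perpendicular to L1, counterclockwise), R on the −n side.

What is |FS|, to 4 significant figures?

46.47

The slot axis is L1's direction at 53.8°, so u = (cos 53.8°, sin 53.8°) = (0.5906, 0.8070) and n = (−sin 53.8°, cos 53.8°) = (-0.8070, 0.5906). F is at the origin and Z lies 45.1 along u from F, so Z = 45.1·u = (26.64, 36.39). Tangency of A1 to both parallel lines with radius 11.2 puts H and R at F ± 11.2·n: H = (-9.038, 6.615), R = (9.038, -6.615). Equal radii place E and S the same way about Z: E = Z + 11.2·n = (17.60, 43.01), S = Z − 11.2·n = (35.67, 29.78). Then |FS| = |S − F| = 46.47.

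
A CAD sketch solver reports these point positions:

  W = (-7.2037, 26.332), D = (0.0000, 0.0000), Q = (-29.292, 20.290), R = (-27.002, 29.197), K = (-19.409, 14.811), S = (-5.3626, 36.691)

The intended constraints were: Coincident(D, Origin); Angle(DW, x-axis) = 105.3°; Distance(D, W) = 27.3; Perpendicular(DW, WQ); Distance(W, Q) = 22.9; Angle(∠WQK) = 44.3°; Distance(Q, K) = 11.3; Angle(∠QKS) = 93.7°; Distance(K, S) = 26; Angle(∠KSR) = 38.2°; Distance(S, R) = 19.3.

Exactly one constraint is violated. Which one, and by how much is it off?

Distance(S, R) = 19.3 — off by 3.60.

D = (0.00, 0.00) ✓; DW at 105.3° ✓; |DW| = 27.30 ✓; ∠(DW, WQ) = 90.00° ✓; |WQ| = 22.90 ✓; ∠WQK = 44.30° ✓; |QK| = 11.30 ✓; ∠QKS = 93.70° ✓; |KS| = 26.00 ✓; ∠KSR = 38.20° ✓; |SR| = 22.90 ✗.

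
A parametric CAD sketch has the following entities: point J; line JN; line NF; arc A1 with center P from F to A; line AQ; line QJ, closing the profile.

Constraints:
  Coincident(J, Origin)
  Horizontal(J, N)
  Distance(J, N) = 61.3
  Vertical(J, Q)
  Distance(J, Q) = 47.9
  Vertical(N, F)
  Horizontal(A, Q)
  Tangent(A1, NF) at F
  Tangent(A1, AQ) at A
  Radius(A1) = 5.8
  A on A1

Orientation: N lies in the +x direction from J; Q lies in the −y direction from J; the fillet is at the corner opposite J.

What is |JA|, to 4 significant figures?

73.31

J is at the origin; J and N share the same y with |JN| = 61.3 and N on the +x side, so N = (61.30, 0.000). JQ is vertical with |JQ| = 47.9 and Q on the −y side, so Q = (0.000, -47.90). The virtual corner opposite J is at (61.30, -47.90). Since A1 is tangent to NF there, PF ⟂ NF and A1 meets AQ tangentially, so PA is at right angles to AQ, with radius 5.8, so the center P sits 5.8 in from both sides at P = (55.50, -42.10). That places the tangent points at F = (61.30, -42.10) on NF and A = (55.50, -47.90) on AQ. Then |JA| = |A − J| = 73.31.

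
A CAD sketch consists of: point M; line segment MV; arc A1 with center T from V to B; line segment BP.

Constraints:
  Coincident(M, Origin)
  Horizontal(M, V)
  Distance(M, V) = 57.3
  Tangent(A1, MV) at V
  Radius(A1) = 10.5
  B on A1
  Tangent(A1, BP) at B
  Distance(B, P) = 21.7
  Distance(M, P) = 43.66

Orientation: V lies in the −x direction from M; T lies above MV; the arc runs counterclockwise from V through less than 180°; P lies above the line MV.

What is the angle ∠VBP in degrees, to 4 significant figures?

151.0°

M is at the origin; M and V share the same y with |MV| = 57.3 and V on the −x side, so V = (-57.30, 0.000). Tangency of A1 to MV means the radius TV is perpendicular to MV, so T = V + (0, 10.5) = (-57.30, 10.50). Since TB ⟂ BP (tangency), |TP| = √(10.5² + 21.7²) = 24.11 regardless of where B sits on A1. So P lies on both circle(M, 43.66) and circle(T, 24.11); the above-MV intersection is P = (-36.90, 23.34). B is the foot of the tangent from P: B = (-48.39, 4.937).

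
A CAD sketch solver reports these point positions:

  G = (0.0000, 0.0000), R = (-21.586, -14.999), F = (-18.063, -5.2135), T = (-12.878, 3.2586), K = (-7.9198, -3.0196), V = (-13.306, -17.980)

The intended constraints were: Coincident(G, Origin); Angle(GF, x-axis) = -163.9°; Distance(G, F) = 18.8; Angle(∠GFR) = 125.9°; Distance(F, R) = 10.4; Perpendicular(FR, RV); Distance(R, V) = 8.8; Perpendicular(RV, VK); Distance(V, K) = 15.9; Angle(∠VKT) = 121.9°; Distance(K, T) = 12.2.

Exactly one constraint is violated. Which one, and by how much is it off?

Distance(K, T) = 12.2 — off by 4.20.

G = (0.00, 0.00) ✓; GF at -163.9° ✓; |GF| = 18.80 ✓; ∠GFR = 125.9° ✓; |FR| = 10.40 ✓; ∠(FR, RV) = 90.00° ✓; |RV| = 8.800 ✓; ∠(RV, VK) = 90.00° ✓; |VK| = 15.90 ✓; ∠VKT = 121.9° ✓; |KT| = 8.000 ✗.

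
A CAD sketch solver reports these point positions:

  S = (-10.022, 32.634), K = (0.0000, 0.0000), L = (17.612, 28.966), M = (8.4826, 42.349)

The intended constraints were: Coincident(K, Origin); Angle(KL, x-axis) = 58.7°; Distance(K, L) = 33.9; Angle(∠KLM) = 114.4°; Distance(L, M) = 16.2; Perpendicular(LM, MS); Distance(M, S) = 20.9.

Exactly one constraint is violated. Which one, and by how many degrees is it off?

Perpendicular(LM, MS) — off by 6.60°.

K = (0.00, 0.00) ✓; KL at 58.70° ✓; |KL| = 33.90 ✓; ∠KLM = 114.4° ✓; |LM| = 16.20 ✓; ∠(LM, MS) = 83.40° ✗; |MS| = 20.90 ✓.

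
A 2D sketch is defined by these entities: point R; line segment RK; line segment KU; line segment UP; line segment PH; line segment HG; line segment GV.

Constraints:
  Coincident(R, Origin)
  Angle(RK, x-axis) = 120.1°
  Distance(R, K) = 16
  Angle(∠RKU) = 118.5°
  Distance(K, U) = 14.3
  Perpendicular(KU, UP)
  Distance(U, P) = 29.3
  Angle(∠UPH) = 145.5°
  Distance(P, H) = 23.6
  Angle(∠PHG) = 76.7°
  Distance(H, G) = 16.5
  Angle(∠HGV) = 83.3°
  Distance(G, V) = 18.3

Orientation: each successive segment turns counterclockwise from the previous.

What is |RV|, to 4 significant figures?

17.13

∠PHG = 76.7° gives HG at 49.40° from the x-axis; with |HG| = 16.5, G = (3.142, -22.39). ∠HGV = 83.3° gives GV at 146.1° from the x-axis; with |GV| = 18.3, V = (-12.05, -12.18). Then |RV| = |V − R| = 17.13.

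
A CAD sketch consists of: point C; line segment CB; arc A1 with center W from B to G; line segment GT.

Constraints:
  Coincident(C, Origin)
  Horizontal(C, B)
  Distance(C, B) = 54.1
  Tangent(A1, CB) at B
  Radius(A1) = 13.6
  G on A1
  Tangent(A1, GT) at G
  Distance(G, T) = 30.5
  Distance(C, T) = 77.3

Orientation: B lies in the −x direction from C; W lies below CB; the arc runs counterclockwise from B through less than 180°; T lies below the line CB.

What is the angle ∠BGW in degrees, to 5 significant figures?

39.921°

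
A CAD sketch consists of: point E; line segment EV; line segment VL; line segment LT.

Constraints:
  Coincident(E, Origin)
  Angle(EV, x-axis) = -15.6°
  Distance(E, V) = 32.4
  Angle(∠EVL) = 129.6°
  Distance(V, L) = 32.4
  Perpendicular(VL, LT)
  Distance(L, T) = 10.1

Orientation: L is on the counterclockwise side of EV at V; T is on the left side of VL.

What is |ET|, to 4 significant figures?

55.10

E is at the origin; EV runs at -15.6° with length 32.4, so V = 32.4·(cos -15.6°, sin -15.6°) = (31.21, -8.713). ∠EVL = 129.6°, so VL runs at -15.6° + (180° − 129.6°) = 34.80° from the x-axis; with |VL| = 32.4, L = V + 32.4·(cos 34.80°, sin 34.80°) = (57.81, 9.778). The perpendicularity gives LT at right angles to VL; with |LT| = 10.1 on the left of VL, T = L + 10.1·(-0.5707, 0.8211) = (52.05, 18.07). Then |ET| = |T − E| = 55.10.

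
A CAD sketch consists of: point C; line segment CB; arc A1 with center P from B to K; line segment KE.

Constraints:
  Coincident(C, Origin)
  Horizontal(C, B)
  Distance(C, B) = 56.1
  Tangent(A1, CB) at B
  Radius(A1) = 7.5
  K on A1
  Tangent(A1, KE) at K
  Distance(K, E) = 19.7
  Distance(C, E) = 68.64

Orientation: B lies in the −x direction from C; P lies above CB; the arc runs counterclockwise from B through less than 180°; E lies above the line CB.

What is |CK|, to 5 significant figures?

51.808

C is at the origin; C and B share the same y with |CB| = 56.1 and B on the −x side, so B = (-56.100, 0.0000). Tangency of A1 to CB means the radius PB is perpendicular to CB, so P = B + (0, 7.5) = (-56.100, 7.5000). Since PK ⟂ KE (tangency), |PE| = √(7.5² + 19.7²) = 21.079 regardless of where K sits on A1. So E lies on both circle(C, 68.64) and circle(P, 21.079); the above-CB intersection is E = (-62.913, 27.448). K is the foot of the tangent from E: K = (-50.329, 12.291).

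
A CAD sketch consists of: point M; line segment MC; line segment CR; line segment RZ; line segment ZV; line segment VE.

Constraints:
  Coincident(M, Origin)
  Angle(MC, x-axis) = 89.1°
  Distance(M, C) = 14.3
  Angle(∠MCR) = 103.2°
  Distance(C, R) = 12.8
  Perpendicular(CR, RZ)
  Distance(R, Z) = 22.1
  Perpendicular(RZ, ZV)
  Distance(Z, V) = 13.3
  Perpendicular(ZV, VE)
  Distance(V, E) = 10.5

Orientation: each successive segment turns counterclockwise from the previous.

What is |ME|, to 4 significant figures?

3.611

M is at the origin; MC runs at 89.1° with length 14.3, so C = (0.2246, 14.30). ∠MCR = 103.2° gives CR at 165.9° from the x-axis; with |CR| = 12.8, R = (-12.19, 17.42). CR is perpendicular to RZ, so RZ runs at -104.1°; with |RZ| = 22.1, Z = (-17.57, -4.018). The perpendicularity gives ZV at right angles to RZ, so ZV runs at -14.10°; with |ZV| = 13.3, V = (-4.674, -7.258). The perpendicularity gives VE at right angles to ZV, so VE runs at 75.90°; with |VE| = 10.5, E = (-2.116, 2.926). Then |ME| = |E − M| = 3.611.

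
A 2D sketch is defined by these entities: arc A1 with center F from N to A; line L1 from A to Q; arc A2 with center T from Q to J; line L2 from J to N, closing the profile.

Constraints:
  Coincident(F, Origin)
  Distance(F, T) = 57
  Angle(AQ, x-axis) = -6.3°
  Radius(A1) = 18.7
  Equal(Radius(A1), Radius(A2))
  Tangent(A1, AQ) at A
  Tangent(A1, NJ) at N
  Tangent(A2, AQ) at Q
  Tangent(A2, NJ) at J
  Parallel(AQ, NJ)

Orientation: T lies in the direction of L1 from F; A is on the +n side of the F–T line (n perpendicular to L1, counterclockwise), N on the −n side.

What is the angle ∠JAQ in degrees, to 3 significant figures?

33.3°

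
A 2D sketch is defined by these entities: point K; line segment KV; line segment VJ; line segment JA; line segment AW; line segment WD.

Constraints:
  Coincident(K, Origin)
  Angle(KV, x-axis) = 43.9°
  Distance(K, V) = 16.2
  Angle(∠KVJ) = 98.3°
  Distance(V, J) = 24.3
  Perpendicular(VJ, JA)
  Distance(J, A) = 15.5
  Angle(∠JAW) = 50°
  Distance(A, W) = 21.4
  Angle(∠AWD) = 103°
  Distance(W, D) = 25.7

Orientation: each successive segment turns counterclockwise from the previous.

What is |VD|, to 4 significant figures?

28.82

∠JAW = 50.0° gives AW at -14.40° from the x-axis; with |AW| = 21.4, W = (5.652, 16.65). ∠AWD = 103.0° gives WD at 62.60° from the x-axis; with |WD| = 25.7, D = (17.48, 39.46). Then |VD| = |D − V| = 28.82.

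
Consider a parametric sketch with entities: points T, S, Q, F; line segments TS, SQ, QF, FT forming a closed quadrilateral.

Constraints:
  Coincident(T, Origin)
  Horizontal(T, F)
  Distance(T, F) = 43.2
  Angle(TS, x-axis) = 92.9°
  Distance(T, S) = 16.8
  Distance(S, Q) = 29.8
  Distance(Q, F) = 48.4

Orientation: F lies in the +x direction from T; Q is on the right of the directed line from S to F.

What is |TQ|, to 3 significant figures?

13.4

Checks: |SQ| = 29.80 ✓; |QF| = 48.40 ✓.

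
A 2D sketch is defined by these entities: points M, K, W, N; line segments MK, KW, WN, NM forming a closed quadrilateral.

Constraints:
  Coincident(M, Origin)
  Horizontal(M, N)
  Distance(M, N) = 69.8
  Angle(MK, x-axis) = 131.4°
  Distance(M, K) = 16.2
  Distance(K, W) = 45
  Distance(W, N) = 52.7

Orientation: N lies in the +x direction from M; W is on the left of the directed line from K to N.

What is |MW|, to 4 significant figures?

44.18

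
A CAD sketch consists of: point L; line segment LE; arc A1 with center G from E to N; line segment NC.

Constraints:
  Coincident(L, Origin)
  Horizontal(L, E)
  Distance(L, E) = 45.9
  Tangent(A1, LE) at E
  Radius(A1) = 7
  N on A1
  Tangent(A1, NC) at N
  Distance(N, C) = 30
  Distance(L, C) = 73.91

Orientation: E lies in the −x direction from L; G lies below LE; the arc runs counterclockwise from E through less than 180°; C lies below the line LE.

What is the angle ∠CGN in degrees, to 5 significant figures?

76.866°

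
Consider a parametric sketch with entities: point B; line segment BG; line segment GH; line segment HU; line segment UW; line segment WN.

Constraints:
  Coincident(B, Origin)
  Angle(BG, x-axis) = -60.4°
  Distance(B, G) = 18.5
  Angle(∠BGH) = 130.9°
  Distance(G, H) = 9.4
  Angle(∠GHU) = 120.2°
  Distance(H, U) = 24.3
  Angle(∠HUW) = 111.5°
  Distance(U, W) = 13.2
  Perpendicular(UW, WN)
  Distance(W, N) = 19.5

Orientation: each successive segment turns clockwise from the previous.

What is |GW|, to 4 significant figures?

34.12

B is at the origin; BG runs at -60.4° with length 18.5, so G = (9.138, -16.09). ∠BGH = 130.9° gives GH at -109.5° from the x-axis; with |GH| = 9.4, H = (6.000, -24.95). ∠GHU = 120.2° gives HU at -169.3° from the x-axis; with |HU| = 24.3, U = (-17.88, -29.46). ∠HUW = 111.5° gives UW at 122.2° from the x-axis; with |UW| = 13.2, W = (-24.91, -18.29). Then |GW| = |W − G| = 34.12.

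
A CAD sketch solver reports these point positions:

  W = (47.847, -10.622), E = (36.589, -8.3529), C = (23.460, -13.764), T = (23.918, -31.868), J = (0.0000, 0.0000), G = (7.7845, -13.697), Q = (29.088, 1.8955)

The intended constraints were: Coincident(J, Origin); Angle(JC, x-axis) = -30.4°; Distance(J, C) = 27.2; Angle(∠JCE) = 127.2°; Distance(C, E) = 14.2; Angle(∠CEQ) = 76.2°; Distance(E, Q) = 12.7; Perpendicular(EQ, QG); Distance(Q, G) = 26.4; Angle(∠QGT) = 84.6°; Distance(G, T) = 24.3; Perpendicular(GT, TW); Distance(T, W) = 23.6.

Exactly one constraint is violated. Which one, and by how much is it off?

Distance(T, W) = 23.6 — off by 8.40.

J = (0.00, 0.00) ✓; JC at -30.40° ✓; |JC| = 27.20 ✓; ∠JCE = 127.2° ✓; |CE| = 14.20 ✓; ∠CEQ = 76.20° ✓; |EQ| = 12.70 ✓; ∠(EQ, QG) = 90.00° ✓; |QG| = 26.40 ✓; ∠QGT = 84.60° ✓; |GT| = 24.30 ✓; ∠(GT, TW) = 90.00° ✓; |TW| = 32.00 ✗.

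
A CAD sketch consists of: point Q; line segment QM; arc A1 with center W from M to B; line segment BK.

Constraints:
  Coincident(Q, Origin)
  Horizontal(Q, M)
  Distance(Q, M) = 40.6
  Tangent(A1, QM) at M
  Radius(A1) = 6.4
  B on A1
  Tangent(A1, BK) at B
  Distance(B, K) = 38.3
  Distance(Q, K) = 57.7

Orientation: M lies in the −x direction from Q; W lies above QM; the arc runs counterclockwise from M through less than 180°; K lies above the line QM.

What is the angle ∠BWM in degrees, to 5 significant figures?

92.901°

Q is at the origin; Q and M share the same y with |QM| = 40.6 and M on the −x side, so M = (-40.600, 0.0000). Since A1 is tangent to QM there, WM ⟂ QM, so W = M + (0, 6.4) = (-40.600, 6.4000). Since WB ⟂ BK (tangency), |WK| = √(6.4² + 38.3²) = 38.831 regardless of where B sits on A1. So K lies on both circle(Q, 57.7) and circle(W, 38.831); the above-QM intersection is K = (-36.146, 44.975). B is the foot of the tangent from K: B = (-34.208, 6.7239).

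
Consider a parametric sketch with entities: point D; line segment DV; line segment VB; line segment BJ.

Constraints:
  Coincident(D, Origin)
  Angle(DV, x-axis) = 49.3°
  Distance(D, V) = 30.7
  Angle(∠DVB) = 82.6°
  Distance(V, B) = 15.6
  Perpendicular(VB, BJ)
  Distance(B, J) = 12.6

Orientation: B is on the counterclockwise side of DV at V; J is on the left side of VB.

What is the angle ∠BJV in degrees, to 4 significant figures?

51.07°

D is at the origin; DV runs at 49.3° with length 30.7, so V = 30.7·(cos 49.3°, sin 49.3°) = (20.02, 23.27). ∠DVB = 82.6°, so VB runs at 49.3° + (180° − 82.6°) = 146.7° from the x-axis; with |VB| = 15.6, B = V + 15.6·(cos 146.7°, sin 146.7°) = (6.981, 31.84). The perpendicularity gives BJ at right angles to VB; with |BJ| = 12.6 on the left of VB, J = B + 12.6·(-0.5490, -0.8358) = (0.06314, 21.31). Then cos ∠BJV = JB·JV / (|JB||JV|), giving 51.07°.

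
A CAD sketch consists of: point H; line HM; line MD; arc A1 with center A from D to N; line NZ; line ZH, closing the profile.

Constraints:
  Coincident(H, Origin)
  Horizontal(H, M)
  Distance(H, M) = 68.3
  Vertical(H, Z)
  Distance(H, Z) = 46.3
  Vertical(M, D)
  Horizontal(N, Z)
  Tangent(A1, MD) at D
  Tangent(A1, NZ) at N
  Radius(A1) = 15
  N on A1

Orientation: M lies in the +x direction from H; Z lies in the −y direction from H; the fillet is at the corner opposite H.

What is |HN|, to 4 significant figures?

70.60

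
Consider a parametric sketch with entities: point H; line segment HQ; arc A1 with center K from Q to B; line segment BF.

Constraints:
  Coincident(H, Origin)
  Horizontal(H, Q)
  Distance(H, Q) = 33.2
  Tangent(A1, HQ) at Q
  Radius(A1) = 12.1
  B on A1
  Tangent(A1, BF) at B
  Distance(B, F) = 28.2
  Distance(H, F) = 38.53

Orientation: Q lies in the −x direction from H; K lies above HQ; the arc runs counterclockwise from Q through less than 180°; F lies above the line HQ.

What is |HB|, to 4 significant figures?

23.29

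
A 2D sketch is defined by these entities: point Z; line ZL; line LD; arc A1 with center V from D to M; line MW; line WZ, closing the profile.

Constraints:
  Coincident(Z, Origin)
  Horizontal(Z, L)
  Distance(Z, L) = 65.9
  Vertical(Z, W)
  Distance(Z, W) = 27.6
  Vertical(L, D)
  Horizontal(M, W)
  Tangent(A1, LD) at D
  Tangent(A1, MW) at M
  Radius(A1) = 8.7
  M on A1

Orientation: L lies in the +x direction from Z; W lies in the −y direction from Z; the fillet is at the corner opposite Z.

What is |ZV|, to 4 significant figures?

60.24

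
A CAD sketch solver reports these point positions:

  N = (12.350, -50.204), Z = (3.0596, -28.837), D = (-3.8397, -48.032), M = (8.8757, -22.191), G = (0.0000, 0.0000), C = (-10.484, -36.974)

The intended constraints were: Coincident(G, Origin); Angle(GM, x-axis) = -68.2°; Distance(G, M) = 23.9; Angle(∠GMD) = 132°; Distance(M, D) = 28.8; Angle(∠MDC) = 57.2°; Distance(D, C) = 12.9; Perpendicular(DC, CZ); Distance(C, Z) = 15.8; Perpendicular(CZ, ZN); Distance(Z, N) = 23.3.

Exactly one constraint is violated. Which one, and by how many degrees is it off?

Perpendicular(CZ, ZN) — off by 7.50°.

G = (0.00, 0.00) ✓; GM at -68.20° ✓; |GM| = 23.90 ✓; ∠GMD = 132.0° ✓; |MD| = 28.80 ✓; ∠MDC = 57.20° ✓; |DC| = 12.90 ✓; ∠(DC, CZ) = 90.00° ✓; |CZ| = 15.80 ✓; ∠(CZ, ZN) = 97.50° ✗; |ZN| = 23.30 ✓.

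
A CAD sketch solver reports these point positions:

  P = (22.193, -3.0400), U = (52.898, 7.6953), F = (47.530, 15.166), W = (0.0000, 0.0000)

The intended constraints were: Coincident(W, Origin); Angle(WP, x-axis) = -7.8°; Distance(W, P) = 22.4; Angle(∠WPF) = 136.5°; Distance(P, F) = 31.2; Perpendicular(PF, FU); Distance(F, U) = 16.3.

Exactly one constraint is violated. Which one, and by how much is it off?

Distance(F, U) = 16.3 — off by 7.10.

W = (0.00, 0.00) ✓; WP at -7.800° ✓; |WP| = 22.40 ✓; ∠WPF = 136.5° ✓; |PF| = 31.20 ✓; ∠(PF, FU) = 90.00° ✓; |FU| = 9.199 ✗.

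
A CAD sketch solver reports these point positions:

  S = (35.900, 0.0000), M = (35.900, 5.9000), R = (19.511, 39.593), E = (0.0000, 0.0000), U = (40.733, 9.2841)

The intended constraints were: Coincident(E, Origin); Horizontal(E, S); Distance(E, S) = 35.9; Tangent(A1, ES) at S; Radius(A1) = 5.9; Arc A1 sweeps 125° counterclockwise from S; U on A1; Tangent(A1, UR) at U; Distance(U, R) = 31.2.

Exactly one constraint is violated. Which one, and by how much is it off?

Distance(U, R) = 31.2 — off by 5.80.

E = (0.00, 0.00) ✓; E.y = 0.00, S.y = 0.00 ✓; |ES| = 35.90 ✓; ∠(MS, SE) = 90.00° ✓; |MS| = 5.900 ✓; bearing(M→U) − bearing(M→S) = 125.0° ✓; |MU| = 5.900 ✓; ∠(MU, UR) = 90.00° ✓; |UR| = 37.00 ✗.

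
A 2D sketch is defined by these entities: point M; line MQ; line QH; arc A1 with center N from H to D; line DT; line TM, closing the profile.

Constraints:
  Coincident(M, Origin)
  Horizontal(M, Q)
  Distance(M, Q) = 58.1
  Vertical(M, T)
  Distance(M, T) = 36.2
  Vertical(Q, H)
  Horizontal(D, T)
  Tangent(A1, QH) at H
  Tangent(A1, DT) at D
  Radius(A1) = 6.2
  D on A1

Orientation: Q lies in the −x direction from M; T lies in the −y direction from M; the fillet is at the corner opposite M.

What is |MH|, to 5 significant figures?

65.388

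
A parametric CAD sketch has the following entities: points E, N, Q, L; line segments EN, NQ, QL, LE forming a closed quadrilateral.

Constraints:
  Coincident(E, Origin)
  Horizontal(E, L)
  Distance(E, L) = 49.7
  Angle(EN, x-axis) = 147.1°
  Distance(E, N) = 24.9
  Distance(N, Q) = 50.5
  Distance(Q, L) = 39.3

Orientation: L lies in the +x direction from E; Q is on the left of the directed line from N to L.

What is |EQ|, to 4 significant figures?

41.05

E is at the origin; E and L share the same y with |EL| = 49.7 and L in +x, so L = (49.7, 0). EN runs at 147.1° with |EN| = 24.9, so N = (-20.91, 13.53). Q is determined by |NQ| = 50.5 and |QL| = 39.3 together: it lies at the intersection of circle(N, 50.5) and circle(L, 39.3). With |NL| = 71.89, the foot of the radical line on NL is 42.94 from N and the perpendicular offset is √(50.5² − 42.94²) = 26.58. Taking the left-of-NL solution: Q = (26.27, 31.55).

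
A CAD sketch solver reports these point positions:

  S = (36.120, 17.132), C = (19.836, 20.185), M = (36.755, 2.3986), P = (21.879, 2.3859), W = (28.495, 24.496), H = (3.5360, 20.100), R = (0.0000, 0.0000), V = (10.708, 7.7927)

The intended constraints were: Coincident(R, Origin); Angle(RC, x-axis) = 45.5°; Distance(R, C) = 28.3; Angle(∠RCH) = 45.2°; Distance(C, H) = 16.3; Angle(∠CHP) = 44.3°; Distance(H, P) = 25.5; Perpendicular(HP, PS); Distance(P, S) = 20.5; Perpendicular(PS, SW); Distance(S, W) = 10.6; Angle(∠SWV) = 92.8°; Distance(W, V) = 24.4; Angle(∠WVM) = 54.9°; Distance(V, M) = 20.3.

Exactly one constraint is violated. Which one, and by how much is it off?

Distance(V, M) = 20.3 — off by 6.30.

R = (0.00, 0.00) ✓; RC at 45.50° ✓; |RC| = 28.30 ✓; ∠RCH = 45.20° ✓; |CH| = 16.30 ✓; ∠CHP = 44.30° ✓; |HP| = 25.50 ✓; ∠(HP, PS) = 90.00° ✓; |PS| = 20.50 ✓; ∠(PS, SW) = 90.00° ✓; |SW| = 10.60 ✓; ∠SWV = 92.80° ✓; |WV| = 24.40 ✓; ∠WVM = 54.90° ✓; |VM| = 26.60 ✗.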